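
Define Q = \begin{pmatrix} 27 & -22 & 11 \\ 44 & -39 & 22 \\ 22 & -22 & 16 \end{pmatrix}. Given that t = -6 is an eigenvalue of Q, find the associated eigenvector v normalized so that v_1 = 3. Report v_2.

6

Q + 6I = [[33, -22, 11], [44, -33, 22], [22, -22, 22]].
Solving (Q + 6I)v = 0 gives the eigenspace spanned by (3, 6, 3).
With v_1 = 3, v = (3, 6, 3), so v_2 = 6.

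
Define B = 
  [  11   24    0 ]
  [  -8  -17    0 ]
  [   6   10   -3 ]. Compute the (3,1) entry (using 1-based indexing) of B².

-32

Characteristic polynomial: λ^3 + 9λ^2 + 23λ + 15 = (λ + 1)(λ + 3)(λ + 5), so the eigenvalues are -5, -3, -1.
λ=-5: eigenvector (3, -2, 1).
λ=-1: eigenvector (2, -1, 1).
λ=-3: eigenvector (0, 0, 1).
P = [[3, 2, 0], [-2, -1, 0], [1, 1, 1]], D = diag(-5, -1, -3), P⁻¹ = [[-1, -2, 0], [2, 3, 0], [-1, -1, 1]].
B² = P·diag(25, 1, 9)·P⁻¹ = [[-71, -144, 0], [48, 97, 0], [-32, -56, 9]].
The requested entry is -32.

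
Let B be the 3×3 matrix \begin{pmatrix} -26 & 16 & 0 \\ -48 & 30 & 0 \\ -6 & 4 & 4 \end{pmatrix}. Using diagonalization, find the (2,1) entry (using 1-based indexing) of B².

Characteristic polynomial: λ^3 - 8λ^2 + 4λ + 48 = (λ - 6)(λ - 4)(λ + 2), so the eigenvalues are -2, 4, 6.
λ=6: eigenvector (1, 2, 1).
λ=-2: eigenvector (-2, -3, 0).
λ=4: eigenvector (0, 0, 1).
P = [[1, -2, 0], [2, -3, 0], [1, 0, 1]], D = diag(6, -2, 4), P⁻¹ = [[-3, 2, 0], [-2, 1, 0], [3, -2, 1]].
B² = P·diag(36, 4, 16)·P⁻¹ = [[-92, 64, 0], [-192, 132, 0], [-60, 40, 16]].
The requested entry is -192.

-192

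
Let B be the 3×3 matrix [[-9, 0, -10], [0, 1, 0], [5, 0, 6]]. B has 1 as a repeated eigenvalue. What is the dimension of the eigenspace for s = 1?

2

B − 1I = [[-10, 0, -10], [0, 0, 0], [5, 0, 5]].
This matrix has rank 1, so its null space has dimension 3 − 1 = 2.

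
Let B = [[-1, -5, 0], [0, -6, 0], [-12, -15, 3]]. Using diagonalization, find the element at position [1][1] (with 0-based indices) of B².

36

Characteristic polynomial: r^3 + 4r^2 - 15r - 18 = (r - 3)(r + 1)(r + 6), so the eigenvalues are -6, -1, 3.
r=-1: eigenvector (1, 0, 3).
r=-6: eigenvector (1, 1, 3).
r=3: eigenvector (0, 0, 1).
P = [[1, 1, 0], [0, 1, 0], [3, 3, 1]], D = diag(-1, -6, 3), P⁻¹ = [[1, -1, 0], [0, 1, 0], [-3, 0, 1]].
B² = P·diag(1, 36, 9)·P⁻¹ = [[1, 35, 0], [0, 36, 0], [-24, 105, 9]].
The requested entry is 36.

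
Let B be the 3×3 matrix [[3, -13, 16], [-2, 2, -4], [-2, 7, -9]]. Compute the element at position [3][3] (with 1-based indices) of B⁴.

621

Characteristic polynomial: r^3 + 4r^2 - 5r = r(r - 1)(r + 5), so the eigenvalues are -5, 0, 1.
r=0: eigenvector (-1, 1, 1).
r=1: eigenvector (-3, 2, 2).
r=-5: eigenvector (-2, 0, 1).
P = [[-1, -3, -2], [1, 2, 0], [1, 2, 1]], D = diag(0, 1, -5), P⁻¹ = [[2, -1, 4], [-1, 1, -2], [0, -1, 1]].
B⁴ = P·diag(0, 1, 625)·P⁻¹ = [[3, 1247, -1244], [-2, 2, -4], [-2, -623, 621]].
The requested entry is 621.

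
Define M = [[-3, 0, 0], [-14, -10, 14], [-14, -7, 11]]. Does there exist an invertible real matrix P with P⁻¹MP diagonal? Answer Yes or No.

Yes

Characteristic polynomial: p(s) = s^3 + 2s^2 - 15s - 36 = (s - 4)(s + 3)^2.
s = -3 has algebraic multiplicity 2; rank(M + 3I) = 1, so geometric multiplicity = 2.
Every eigenvalue has geometric = algebraic multiplicity, so M is diagonalizable.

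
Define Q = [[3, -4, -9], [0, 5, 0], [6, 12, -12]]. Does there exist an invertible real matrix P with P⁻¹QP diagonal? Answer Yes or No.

Yes

Characteristic polynomial: p(t) = t^3 + 4t^2 - 27t - 90 = (t - 5)(t + 3)(t + 6).
All 3 eigenvalues are distinct, so Q is diagonalizable.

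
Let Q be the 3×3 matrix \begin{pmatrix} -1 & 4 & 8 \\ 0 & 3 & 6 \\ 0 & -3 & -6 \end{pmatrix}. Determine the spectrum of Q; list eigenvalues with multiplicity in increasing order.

-3, -1, 0

Characteristic polynomial: p(λ) = λ^3 + 4λ^2 + 3λ = λ(λ + 1)(λ + 3).
Roots (with multiplicity): -3, -1, 0.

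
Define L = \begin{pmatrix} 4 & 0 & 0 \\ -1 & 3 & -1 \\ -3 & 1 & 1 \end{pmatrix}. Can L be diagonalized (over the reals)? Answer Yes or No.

Characteristic polynomial: p(t) = t^3 - 8t^2 + 20t - 16 = (t - 4)(t - 2)^2.
t = 2 has algebraic multiplicity 2; rank(L − 2I) = 2, so geometric multiplicity = 1.
Geometric multiplicity < algebraic multiplicity, so L is not diagonalizable.

No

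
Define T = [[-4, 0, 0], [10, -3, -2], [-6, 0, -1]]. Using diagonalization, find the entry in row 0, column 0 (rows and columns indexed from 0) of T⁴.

256

Characteristic polynomial: λ^3 + 8λ^2 + 19λ + 12 = (λ + 1)(λ + 3)(λ + 4), so the eigenvalues are -4, -3, -1.
λ=-4: eigenvector (1, -6, 2).
λ=-3: eigenvector (0, 1, 0).
λ=-1: eigenvector (0, -1, 1).
P = [[1, 0, 0], [-6, 1, -1], [2, 0, 1]], D = diag(-4, -3, -1), P⁻¹ = [[1, 0, 0], [4, 1, 1], [-2, 0, 1]].
T⁴ = P·diag(256, 81, 1)·P⁻¹ = [[256, 0, 0], [-1210, 81, 80], [510, 0, 1]].
The requested entry is 256.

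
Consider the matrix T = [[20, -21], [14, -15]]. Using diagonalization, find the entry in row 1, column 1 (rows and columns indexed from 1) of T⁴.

Characteristic polynomial: s^2 - 5s - 6 = (s - 6)(s + 1), so the eigenvalues are -1, 6.
s=6: eigenvector (-3, -2).
s=-1: eigenvector (1, 1).
P = [[-3, 1], [-2, 1]], D = diag(6, -1), P⁻¹ = [[-1, 1], [-2, 3]].
T⁴ = P·diag(1296, 1)·P⁻¹ = [[3886, -3885], [2590, -2589]].
The requested entry is 3886.

3886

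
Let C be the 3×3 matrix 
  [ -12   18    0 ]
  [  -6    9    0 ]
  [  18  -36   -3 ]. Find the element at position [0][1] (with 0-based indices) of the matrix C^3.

Characteristic polynomial: μ^3 + 6μ^2 + 9μ = μ(μ + 3)^2, so the eigenvalues are -3, -3, 0.
μ=0: eigenvector (-3, -2, 6).
μ=-3: eigenvector (2, 1, -3).
μ=-3: eigenvector (0, 0, 1).
P = [[-3, 2, 0], [-2, 1, 0], [6, -3, 1]], D = diag(0, -3, -3), P⁻¹ = [[1, -2, 0], [2, -3, 0], [0, 3, 1]].
C³ = P·diag(0, -27, -27)·P⁻¹ = [[-108, 162, 0], [-54, 81, 0], [162, -324, -27]].
The requested entry is 162.

162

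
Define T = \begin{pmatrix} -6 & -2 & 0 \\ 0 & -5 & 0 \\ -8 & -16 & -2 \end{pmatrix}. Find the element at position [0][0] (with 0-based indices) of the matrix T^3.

Characteristic polynomial: s^3 + 13s^2 + 52s + 60 = (s + 2)(s + 5)(s + 6), so the eigenvalues are -6, -5, -2.
s=-2: eigenvector (0, 0, 1).
s=-5: eigenvector (-2, 1, 0).
s=-6: eigenvector (1, 0, 2).
P = [[0, -2, 1], [0, 1, 0], [1, 0, 2]], D = diag(-2, -5, -6), P⁻¹ = [[-2, -4, 1], [0, 1, 0], [1, 2, 0]].
T³ = P·diag(-8, -125, -216)·P⁻¹ = [[-216, -182, 0], [0, -125, 0], [-416, -832, -8]].
The requested entry is -216.

-216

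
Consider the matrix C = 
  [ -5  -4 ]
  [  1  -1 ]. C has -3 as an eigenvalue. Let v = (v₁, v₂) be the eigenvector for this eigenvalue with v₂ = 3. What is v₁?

C + 3I = [[-2, -4], [1, 2]].
Solving (C + 3I)v = 0 gives the eigenspace spanned by (-6, 3).
With v₂ = 3, v = (-6, 3), so v₁ = -6.

-6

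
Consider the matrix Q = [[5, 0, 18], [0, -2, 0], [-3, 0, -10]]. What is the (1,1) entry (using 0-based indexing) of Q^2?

Characteristic polynomial: λ^3 + 7λ^2 + 14λ + 8 = (λ + 1)(λ + 2)(λ + 4), so the eigenvalues are -4, -2, -1.
λ=-4: eigenvector (-2, 0, 1).
λ=-2: eigenvector (0, 1, 0).
λ=-1: eigenvector (3, 0, -1).
P = [[-2, 0, 3], [0, 1, 0], [1, 0, -1]], D = diag(-4, -2, -1), P⁻¹ = [[1, 0, 3], [0, 1, 0], [1, 0, 2]].
Q² = P·diag(16, 4, 1)·P⁻¹ = [[-29, 0, -90], [0, 4, 0], [15, 0, 46]].
The requested entry is 4.

4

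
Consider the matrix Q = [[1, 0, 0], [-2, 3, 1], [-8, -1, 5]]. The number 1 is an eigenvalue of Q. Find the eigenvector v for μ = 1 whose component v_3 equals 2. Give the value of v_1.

Q − 1I = [[0, 0, 0], [-2, 2, 1], [-8, -1, 4]].
Solving (Q − 1I)v = 0 gives the eigenspace spanned by (1, 0, 2).
With v_3 = 2, v = (1, 0, 2), so v_1 = 1.

1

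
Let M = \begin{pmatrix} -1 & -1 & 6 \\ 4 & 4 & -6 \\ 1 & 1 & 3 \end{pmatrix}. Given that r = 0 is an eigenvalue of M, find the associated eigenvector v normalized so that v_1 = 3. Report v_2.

-3

M = [[-1, -1, 6], [4, 4, -6], [1, 1, 3]].
Solving (M)v = 0 gives the eigenspace spanned by (3, -3, 0).
With v_1 = 3, v = (3, -3, 0), so v_2 = -3.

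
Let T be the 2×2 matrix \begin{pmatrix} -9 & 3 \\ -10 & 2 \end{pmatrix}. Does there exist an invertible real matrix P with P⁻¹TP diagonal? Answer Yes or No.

Yes

Characteristic polynomial: p(s) = s^2 + 7s + 12 = (s + 3)(s + 4).
All 2 eigenvalues are distinct, so T is diagonalizable.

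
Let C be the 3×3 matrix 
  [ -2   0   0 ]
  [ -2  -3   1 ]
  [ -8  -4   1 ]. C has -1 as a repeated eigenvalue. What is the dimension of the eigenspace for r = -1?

C + 1I = [[-1, 0, 0], [-2, -2, 1], [-8, -4, 2]].
This matrix has rank 2, so its null space has dimension 3 − 2 = 1.

1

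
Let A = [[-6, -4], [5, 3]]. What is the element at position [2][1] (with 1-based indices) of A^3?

35

Characteristic polynomial: s^2 + 3s + 2 = (s + 1)(s + 2), so the eigenvalues are -2, -1.
s=-2: eigenvector (1, -1).
s=-1: eigenvector (4, -5).
P = [[1, 4], [-1, -5]], D = diag(-2, -1), P⁻¹ = [[5, 4], [-1, -1]].
A³ = P·diag(-8, -1)·P⁻¹ = [[-36, -28], [35, 27]].
The requested entry is 35.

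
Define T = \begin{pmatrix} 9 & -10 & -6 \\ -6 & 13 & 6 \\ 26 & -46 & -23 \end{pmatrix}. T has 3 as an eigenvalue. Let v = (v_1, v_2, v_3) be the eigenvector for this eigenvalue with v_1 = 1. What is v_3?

T − 3I = [[6, -10, -6], [-6, 10, 6], [26, -46, -26]].
Solving (T − 3I)v = 0 gives the eigenspace spanned by (1, 0, 1).
With v_1 = 1, v = (1, 0, 1), so v_3 = 1.

1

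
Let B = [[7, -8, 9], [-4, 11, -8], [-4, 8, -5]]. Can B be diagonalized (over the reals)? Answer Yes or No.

No

Characteristic polynomial: p(r) = r^3 - 13r^2 + 55r - 75 = (r - 5)^2(r - 3).
r = 5 has algebraic multiplicity 2; rank(B − 5I) = 2, so geometric multiplicity = 1.
Geometric multiplicity < algebraic multiplicity, so B is not diagonalizable.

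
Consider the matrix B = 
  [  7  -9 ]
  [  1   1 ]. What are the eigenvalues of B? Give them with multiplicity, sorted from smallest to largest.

Characteristic polynomial: p(λ) = λ^2 - 8λ + 16 = (λ - 4)^2.
Roots (with multiplicity): 4, 4.

4, 4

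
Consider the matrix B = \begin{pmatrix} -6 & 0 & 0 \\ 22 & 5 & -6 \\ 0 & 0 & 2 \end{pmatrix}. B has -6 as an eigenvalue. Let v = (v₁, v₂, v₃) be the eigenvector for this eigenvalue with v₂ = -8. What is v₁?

4

B + 6I = [[0, 0, 0], [22, 11, -6], [0, 0, 8]].
Solving (B + 6I)v = 0 gives the eigenspace spanned by (4, -8, 0).
With v₂ = -8, v = (4, -8, 0), so v₁ = 4.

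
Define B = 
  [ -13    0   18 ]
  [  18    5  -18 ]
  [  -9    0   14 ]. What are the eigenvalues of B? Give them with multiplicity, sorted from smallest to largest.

-4, 5, 5

Characteristic polynomial: p(λ) = λ^3 - 6λ^2 - 15λ + 100 = (λ - 5)^2(λ + 4).
Roots (with multiplicity): -4, 5, 5.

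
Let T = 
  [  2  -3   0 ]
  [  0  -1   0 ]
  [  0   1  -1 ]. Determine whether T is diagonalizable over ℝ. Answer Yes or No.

No

Characteristic polynomial: p(r) = r^3 - 3r - 2 = (r - 2)(r + 1)^2.
r = -1 has algebraic multiplicity 2; rank(T + 1I) = 2, so geometric multiplicity = 1.
Geometric multiplicity < algebraic multiplicity, so T is not diagonalizable.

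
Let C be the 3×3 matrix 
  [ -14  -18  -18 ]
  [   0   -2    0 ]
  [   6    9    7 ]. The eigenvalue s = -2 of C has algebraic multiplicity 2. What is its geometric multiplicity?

C + 2I = [[-12, -18, -18], [0, 0, 0], [6, 9, 9]].
This matrix has rank 1, so its null space has dimension 3 − 1 = 2.

2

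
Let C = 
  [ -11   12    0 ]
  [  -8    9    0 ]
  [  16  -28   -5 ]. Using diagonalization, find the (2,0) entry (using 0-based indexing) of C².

Characteristic polynomial: μ^3 + 7μ^2 + 7μ - 15 = (μ - 1)(μ + 3)(μ + 5), so the eigenvalues are -5, -3, 1.
μ=1: eigenvector (1, 1, -2).
μ=-3: eigenvector (3, 2, -4).
μ=-5: eigenvector (0, 0, 1).
P = [[1, 3, 0], [1, 2, 0], [-2, -4, 1]], D = diag(1, -3, -5), P⁻¹ = [[-2, 3, 0], [1, -1, 0], [0, 2, 1]].
C² = P·diag(1, 9, 25)·P⁻¹ = [[25, -24, 0], [16, -15, 0], [-32, 80, 25]].
The requested entry is -32.

-32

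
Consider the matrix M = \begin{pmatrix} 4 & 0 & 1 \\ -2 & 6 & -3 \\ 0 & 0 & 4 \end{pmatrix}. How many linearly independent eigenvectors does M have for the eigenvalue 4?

1

M − 4I = [[0, 0, 1], [-2, 2, -3], [0, 0, 0]].
This matrix has rank 2, so its null space has dimension 3 − 2 = 1.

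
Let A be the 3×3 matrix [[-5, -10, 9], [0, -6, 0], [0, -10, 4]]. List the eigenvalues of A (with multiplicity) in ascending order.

Characteristic polynomial: p(λ) = λ^3 + 7λ^2 - 14λ - 120 = (λ - 4)(λ + 5)(λ + 6).
Roots (with multiplicity): -6, -5, 4.

-6, -5, 4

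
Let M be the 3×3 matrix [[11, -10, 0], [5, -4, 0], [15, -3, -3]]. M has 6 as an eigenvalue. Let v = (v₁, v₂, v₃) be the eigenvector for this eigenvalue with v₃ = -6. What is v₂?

-2

M − 6I = [[5, -10, 0], [5, -10, 0], [15, -3, -9]].
Solving (M − 6I)v = 0 gives the eigenspace spanned by (-4, -2, -6).
With v₃ = -6, v = (-4, -2, -6), so v₂ = -2.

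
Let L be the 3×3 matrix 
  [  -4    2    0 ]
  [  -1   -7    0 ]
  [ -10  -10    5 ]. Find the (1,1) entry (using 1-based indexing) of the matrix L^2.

14

Characteristic polynomial: s^3 + 6s^2 - 25s - 150 = (s - 5)(s + 5)(s + 6), so the eigenvalues are -6, -5, 5.
s=-6: eigenvector (1, -1, 0).
s=-5: eigenvector (2, -1, 1).
s=5: eigenvector (0, 0, 1).
P = [[1, 2, 0], [-1, -1, 0], [0, 1, 1]], D = diag(-6, -5, 5), P⁻¹ = [[-1, -2, 0], [1, 1, 0], [-1, -1, 1]].
L² = P·diag(36, 25, 25)·P⁻¹ = [[14, -22, 0], [11, 47, 0], [0, 0, 25]].
The requested entry is 14.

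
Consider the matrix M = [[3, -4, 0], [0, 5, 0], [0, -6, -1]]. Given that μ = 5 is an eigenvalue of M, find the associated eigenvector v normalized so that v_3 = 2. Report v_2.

-2

M − 5I = [[-2, -4, 0], [0, 0, 0], [0, -6, -6]].
Solving (M − 5I)v = 0 gives the eigenspace spanned by (4, -2, 2).
With v_3 = 2, v = (4, -2, 2), so v_2 = -2.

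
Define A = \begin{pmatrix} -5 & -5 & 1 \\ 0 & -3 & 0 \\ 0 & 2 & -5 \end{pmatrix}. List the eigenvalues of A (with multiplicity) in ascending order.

Characteristic polynomial: p(t) = t^3 + 13t^2 + 55t + 75 = (t + 3)(t + 5)^2.
Roots (with multiplicity): -5, -5, -3.

-5, -5, -3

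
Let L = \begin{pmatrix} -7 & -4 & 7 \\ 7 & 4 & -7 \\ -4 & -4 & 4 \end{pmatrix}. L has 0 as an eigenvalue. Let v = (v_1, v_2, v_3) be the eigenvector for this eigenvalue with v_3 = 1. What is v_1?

1

L = [[-7, -4, 7], [7, 4, -7], [-4, -4, 4]].
Solving (L)v = 0 gives the eigenspace spanned by (1, 0, 1).
With v_3 = 1, v = (1, 0, 1), so v_1 = 1.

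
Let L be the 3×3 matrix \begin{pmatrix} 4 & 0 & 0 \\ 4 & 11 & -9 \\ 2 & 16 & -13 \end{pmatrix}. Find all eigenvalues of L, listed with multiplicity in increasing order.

-1, -1, 4

Characteristic polynomial: p(μ) = μ^3 - 2μ^2 - 7μ - 4 = (μ - 4)(μ + 1)^2.
Roots (with multiplicity): -1, -1, 4.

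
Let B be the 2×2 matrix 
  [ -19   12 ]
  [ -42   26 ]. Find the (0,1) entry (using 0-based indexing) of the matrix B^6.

Characteristic polynomial: μ^2 - 7μ + 10 = (μ - 5)(μ - 2), so the eigenvalues are 2, 5.
μ=5: eigenvector (1, 2).
μ=2: eigenvector (-4, -7).
P = [[1, -4], [2, -7]], D = diag(5, 2), P⁻¹ = [[-7, 4], [-2, 1]].
B⁶ = P·diag(15625, 64)·P⁻¹ = [[-108863, 62244], [-217854, 124552]].
The requested entry is 62244.

62244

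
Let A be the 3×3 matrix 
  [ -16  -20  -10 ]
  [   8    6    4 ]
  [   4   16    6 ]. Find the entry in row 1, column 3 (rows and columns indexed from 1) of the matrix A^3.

-280

Characteristic polynomial: r^3 + 4r^2 - 20r - 48 = (r - 4)(r + 2)(r + 6), so the eigenvalues are -6, -2, 4.
r=-6: eigenvector (1, -1, 1).
r=-2: eigenvector (0, 1, -2).
r=4: eigenvector (-1, 0, 2).
P = [[1, 0, -1], [-1, 1, 0], [1, -2, 2]], D = diag(-6, -2, 4), P⁻¹ = [[2, 2, 1], [2, 3, 1], [1, 2, 1]].
A³ = P·diag(-216, -8, 64)·P⁻¹ = [[-496, -560, -280], [416, 408, 208], [-272, -128, -72]].
The requested entry is -280.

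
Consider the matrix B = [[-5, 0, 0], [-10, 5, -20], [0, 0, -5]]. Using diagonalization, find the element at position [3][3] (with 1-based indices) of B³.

-125

Characteristic polynomial: λ^3 + 5λ^2 - 25λ - 125 = (λ - 5)(λ + 5)^2, so the eigenvalues are -5, -5, 5.
λ=-5: eigenvector (1, 1, 0).
λ=-5: eigenvector (-2, 0, 1).
λ=5: eigenvector (0, 1, 0).
P = [[1, -2, 0], [1, 0, 1], [0, 1, 0]], D = diag(-5, -5, 5), P⁻¹ = [[1, 0, 2], [0, 0, 1], [-1, 1, -2]].
B³ = P·diag(-125, -125, 125)·P⁻¹ = [[-125, 0, 0], [-250, 125, -500], [0, 0, -125]].
The requested entry is -125.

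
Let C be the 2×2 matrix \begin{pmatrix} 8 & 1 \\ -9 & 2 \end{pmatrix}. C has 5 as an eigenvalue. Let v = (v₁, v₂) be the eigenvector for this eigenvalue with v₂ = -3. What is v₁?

C − 5I = [[3, 1], [-9, -3]].
Solving (C − 5I)v = 0 gives the eigenspace spanned by (1, -3).
With v₂ = -3, v = (1, -3), so v₁ = 1.

1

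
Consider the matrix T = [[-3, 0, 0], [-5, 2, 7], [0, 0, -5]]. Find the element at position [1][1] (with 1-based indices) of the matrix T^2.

9

Characteristic polynomial: r^3 + 6r^2 - r - 30 = (r - 2)(r + 3)(r + 5), so the eigenvalues are -5, -3, 2.
r=-3: eigenvector (1, 1, 0).
r=2: eigenvector (0, 1, 0).
r=-5: eigenvector (0, -1, 1).
P = [[1, 0, 0], [1, 1, -1], [0, 0, 1]], D = diag(-3, 2, -5), P⁻¹ = [[1, 0, 0], [-1, 1, 1], [0, 0, 1]].
T² = P·diag(9, 4, 25)·P⁻¹ = [[9, 0, 0], [5, 4, -21], [0, 0, 25]].
The requested entry is 9.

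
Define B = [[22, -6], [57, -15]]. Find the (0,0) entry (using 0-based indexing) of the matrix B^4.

Characteristic polynomial: r^2 - 7r + 12 = (r - 4)(r - 3), so the eigenvalues are 3, 4.
r=4: eigenvector (1, 3).
r=3: eigenvector (6, 19).
P = [[1, 6], [3, 19]], D = diag(4, 3), P⁻¹ = [[19, -6], [-3, 1]].
B⁴ = P·diag(256, 81)·P⁻¹ = [[3406, -1050], [9975, -3069]].
The requested entry is 3406.

3406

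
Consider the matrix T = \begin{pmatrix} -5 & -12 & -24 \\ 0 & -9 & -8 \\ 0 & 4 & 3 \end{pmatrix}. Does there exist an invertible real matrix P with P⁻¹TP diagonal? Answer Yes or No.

Yes

Characteristic polynomial: p(r) = r^3 + 11r^2 + 35r + 25 = (r + 1)(r + 5)^2.
r = -5 has algebraic multiplicity 2; rank(T + 5I) = 1, so geometric multiplicity = 2.
Every eigenvalue has geometric = algebraic multiplicity, so T is diagonalizable.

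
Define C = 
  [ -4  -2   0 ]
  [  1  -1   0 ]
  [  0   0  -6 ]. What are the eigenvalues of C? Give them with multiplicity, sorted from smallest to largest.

Characteristic polynomial: p(μ) = μ^3 + 11μ^2 + 36μ + 36 = (μ + 2)(μ + 3)(μ + 6).
Roots (with multiplicity): -6, -3, -2.

-6, -3, -2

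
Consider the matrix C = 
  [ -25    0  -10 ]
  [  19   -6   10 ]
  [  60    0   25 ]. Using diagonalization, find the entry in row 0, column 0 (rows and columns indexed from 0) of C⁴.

Characteristic polynomial: μ^3 + 6μ^2 - 25μ - 150 = (μ - 5)(μ + 5)(μ + 6), so the eigenvalues are -6, -5, 5.
μ=-6: eigenvector (0, 1, 0).
μ=-5: eigenvector (1, -1, -2).
μ=5: eigenvector (-1, 1, 3).
P = [[0, 1, -1], [1, -1, 1], [0, -2, 3]], D = diag(-6, -5, 5), P⁻¹ = [[1, 1, 0], [3, 0, 1], [2, 0, 1]].
C⁴ = P·diag(1296, 625, 625)·P⁻¹ = [[625, 0, 0], [671, 1296, 0], [0, 0, 625]].
The requested entry is 625.

625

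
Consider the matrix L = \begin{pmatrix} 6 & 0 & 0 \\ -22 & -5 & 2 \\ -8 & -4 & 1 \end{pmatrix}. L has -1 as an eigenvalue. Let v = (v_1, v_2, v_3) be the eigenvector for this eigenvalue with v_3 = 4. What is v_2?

L + 1I = [[7, 0, 0], [-22, -4, 2], [-8, -4, 2]].
Solving (L + 1I)v = 0 gives the eigenspace spanned by (0, 2, 4).
With v_3 = 4, v = (0, 2, 4), so v_2 = 2.

2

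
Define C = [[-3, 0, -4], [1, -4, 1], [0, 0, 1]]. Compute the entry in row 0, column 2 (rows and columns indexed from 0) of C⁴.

80

Characteristic polynomial: r^3 + 6r^2 + 5r - 12 = (r - 1)(r + 3)(r + 4), so the eigenvalues are -4, -3, 1.
r=-3: eigenvector (1, 1, 0).
r=-4: eigenvector (0, 1, 0).
r=1: eigenvector (-1, 0, 1).
P = [[1, 0, -1], [1, 1, 0], [0, 0, 1]], D = diag(-3, -4, 1), P⁻¹ = [[1, 0, 1], [-1, 1, -1], [0, 0, 1]].
C⁴ = P·diag(81, 256, 1)·P⁻¹ = [[81, 0, 80], [-175, 256, -175], [0, 0, 1]].
The requested entry is 80.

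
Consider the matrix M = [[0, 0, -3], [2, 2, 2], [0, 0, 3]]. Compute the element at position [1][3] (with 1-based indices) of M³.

Characteristic polynomial: λ^3 - 5λ^2 + 6λ = λ(λ - 3)(λ - 2), so the eigenvalues are 0, 2, 3.
λ=0: eigenvector (1, -1, 0).
λ=2: eigenvector (0, 1, 0).
λ=3: eigenvector (-1, 0, 1).
P = [[1, 0, -1], [-1, 1, 0], [0, 0, 1]], D = diag(0, 2, 3), P⁻¹ = [[1, 0, 1], [1, 1, 1], [0, 0, 1]].
M³ = P·diag(0, 8, 27)·P⁻¹ = [[0, 0, -27], [8, 8, 8], [0, 0, 27]].
The requested entry is -27.

-27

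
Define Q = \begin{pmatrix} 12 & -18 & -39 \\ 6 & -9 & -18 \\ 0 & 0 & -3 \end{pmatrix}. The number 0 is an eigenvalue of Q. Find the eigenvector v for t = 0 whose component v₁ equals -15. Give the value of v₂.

-10

Q = [[12, -18, -39], [6, -9, -18], [0, 0, -3]].
Solving (Q)v = 0 gives the eigenspace spanned by (-15, -10, 0).
With v₁ = -15, v = (-15, -10, 0), so v₂ = -10.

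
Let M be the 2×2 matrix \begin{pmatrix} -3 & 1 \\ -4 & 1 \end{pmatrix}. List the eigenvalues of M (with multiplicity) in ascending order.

-1, -1

Characteristic polynomial: p(λ) = λ^2 + 2λ + 1 = (λ + 1)^2.
Roots (with multiplicity): -1, -1.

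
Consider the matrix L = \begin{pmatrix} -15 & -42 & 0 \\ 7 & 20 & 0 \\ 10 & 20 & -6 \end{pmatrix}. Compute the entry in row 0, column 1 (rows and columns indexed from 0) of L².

Characteristic polynomial: t^3 + t^2 - 36t - 36 = (t - 6)(t + 1)(t + 6), so the eigenvalues are -6, -1, 6.
t=-1: eigenvector (3, -1, 2).
t=-6: eigenvector (0, 0, 1).
t=6: eigenvector (-2, 1, 0).
P = [[3, 0, -2], [-1, 0, 1], [2, 1, 0]], D = diag(-1, -6, 6), P⁻¹ = [[1, 2, 0], [-2, -4, 1], [1, 3, 0]].
L² = P·diag(1, 36, 36)·P⁻¹ = [[-69, -210, 0], [35, 106, 0], [-70, -140, 36]].
The requested entry is -210.

-210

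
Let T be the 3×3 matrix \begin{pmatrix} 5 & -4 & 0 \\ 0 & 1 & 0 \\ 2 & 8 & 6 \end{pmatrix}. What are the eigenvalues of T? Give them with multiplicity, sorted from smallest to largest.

1, 5, 6

Characteristic polynomial: p(μ) = μ^3 - 12μ^2 + 41μ - 30 = (μ - 6)(μ - 5)(μ - 1).
Roots (with multiplicity): 1, 5, 6.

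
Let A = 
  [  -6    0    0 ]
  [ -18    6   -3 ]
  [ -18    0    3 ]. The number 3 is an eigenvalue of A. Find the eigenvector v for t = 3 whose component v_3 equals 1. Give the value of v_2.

1

A − 3I = [[-9, 0, 0], [-18, 3, -3], [-18, 0, 0]].
Solving (A − 3I)v = 0 gives the eigenspace spanned by (0, 1, 1).
With v_3 = 1, v = (0, 1, 1), so v_2 = 1.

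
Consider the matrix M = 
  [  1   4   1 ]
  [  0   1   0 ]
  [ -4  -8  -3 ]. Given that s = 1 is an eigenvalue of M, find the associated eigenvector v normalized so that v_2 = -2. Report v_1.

-4

M − 1I = [[0, 4, 1], [0, 0, 0], [-4, -8, -4]].
Solving (M − 1I)v = 0 gives the eigenspace spanned by (-4, -2, 8).
With v_2 = -2, v = (-4, -2, 8), so v_1 = -4.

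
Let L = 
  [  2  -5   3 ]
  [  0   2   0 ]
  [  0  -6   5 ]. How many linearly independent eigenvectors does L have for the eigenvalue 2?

L − 2I = [[0, -5, 3], [0, 0, 0], [0, -6, 3]].
This matrix has rank 2, so its null space has dimension 3 − 2 = 1.

1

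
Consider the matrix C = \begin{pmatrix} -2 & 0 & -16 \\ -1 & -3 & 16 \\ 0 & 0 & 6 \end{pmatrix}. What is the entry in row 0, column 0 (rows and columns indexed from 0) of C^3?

-8

Characteristic polynomial: s^3 - s^2 - 24s - 36 = (s - 6)(s + 2)(s + 3), so the eigenvalues are -3, -2, 6.
s=-2: eigenvector (1, -1, 0).
s=-3: eigenvector (0, 1, 0).
s=6: eigenvector (-2, 2, 1).
P = [[1, 0, -2], [-1, 1, 2], [0, 0, 1]], D = diag(-2, -3, 6), P⁻¹ = [[1, 0, 2], [1, 1, 0], [0, 0, 1]].
C³ = P·diag(-8, -27, 216)·P⁻¹ = [[-8, 0, -448], [-19, -27, 448], [0, 0, 216]].
The requested entry is -8.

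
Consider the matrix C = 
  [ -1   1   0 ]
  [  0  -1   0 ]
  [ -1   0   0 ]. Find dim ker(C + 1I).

C + 1I = [[0, 1, 0], [0, 0, 0], [-1, 0, 1]].
This matrix has rank 2, so its null space has dimension 3 − 2 = 1.

1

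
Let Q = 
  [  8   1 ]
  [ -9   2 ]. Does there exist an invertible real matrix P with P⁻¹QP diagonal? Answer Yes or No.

Characteristic polynomial: p(r) = r^2 - 10r + 25 = (r - 5)^2.
r = 5 has algebraic multiplicity 2; rank(Q − 5I) = 1, so geometric multiplicity = 1.
Geometric multiplicity < algebraic multiplicity, so Q is not diagonalizable.

No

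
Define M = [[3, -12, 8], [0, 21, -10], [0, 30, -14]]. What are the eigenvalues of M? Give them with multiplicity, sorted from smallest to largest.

Characteristic polynomial: p(λ) = λ^3 - 10λ^2 + 27λ - 18 = (λ - 6)(λ - 3)(λ - 1).
Roots (with multiplicity): 1, 3, 6.

1, 3, 6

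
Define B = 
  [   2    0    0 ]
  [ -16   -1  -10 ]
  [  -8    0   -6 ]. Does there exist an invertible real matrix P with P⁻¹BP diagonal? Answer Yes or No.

Yes

Characteristic polynomial: p(t) = t^3 + 5t^2 - 8t - 12 = (t - 2)(t + 1)(t + 6).
All 3 eigenvalues are distinct, so B is diagonalizable.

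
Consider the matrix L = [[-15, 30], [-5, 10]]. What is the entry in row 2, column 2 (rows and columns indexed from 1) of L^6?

-31250

Characteristic polynomial: s^2 + 5s = s(s + 5), so the eigenvalues are -5, 0.
s=-5: eigenvector (3, 1).
s=0: eigenvector (-2, -1).
P = [[3, -2], [1, -1]], D = diag(-5, 0), P⁻¹ = [[1, -2], [1, -3]].
L⁶ = P·diag(15625, 0)·P⁻¹ = [[46875, -93750], [15625, -31250]].
The requested entry is -31250.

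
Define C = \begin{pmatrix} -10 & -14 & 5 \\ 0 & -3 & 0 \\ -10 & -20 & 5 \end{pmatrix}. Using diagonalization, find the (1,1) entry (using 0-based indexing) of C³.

Characteristic polynomial: r^3 + 8r^2 + 15r = r(r + 3)(r + 5), so the eigenvalues are -5, -3, 0.
r=0: eigenvector (-1, 0, -2).
r=-3: eigenvector (-2, 1, 0).
r=-5: eigenvector (1, 0, 1).
P = [[-1, -2, 1], [0, 1, 0], [-2, 0, 1]], D = diag(0, -3, -5), P⁻¹ = [[1, 2, -1], [0, 1, 0], [2, 4, -1]].
C³ = P·diag(0, -27, -125)·P⁻¹ = [[-250, -446, 125], [0, -27, 0], [-250, -500, 125]].
The requested entry is -27.

-27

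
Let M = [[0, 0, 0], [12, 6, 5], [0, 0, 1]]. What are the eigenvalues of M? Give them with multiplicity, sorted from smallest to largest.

Characteristic polynomial: p(r) = r^3 - 7r^2 + 6r = r(r - 6)(r - 1).
Roots (with multiplicity): 0, 1, 6.

0, 1, 6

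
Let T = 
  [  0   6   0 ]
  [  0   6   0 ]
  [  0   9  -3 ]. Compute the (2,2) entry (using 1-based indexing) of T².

36

Characteristic polynomial: μ^3 - 3μ^2 - 18μ = μ(μ - 6)(μ + 3), so the eigenvalues are -3, 0, 6.
μ=0: eigenvector (-1, 0, 0).
μ=6: eigenvector (1, 1, 1).
μ=-3: eigenvector (0, 0, 1).
P = [[-1, 1, 0], [0, 1, 0], [0, 1, 1]], D = diag(0, 6, -3), P⁻¹ = [[-1, 1, 0], [0, 1, 0], [0, -1, 1]].
T² = P·diag(0, 36, 9)·P⁻¹ = [[0, 36, 0], [0, 36, 0], [0, 27, 9]].
The requested entry is 36.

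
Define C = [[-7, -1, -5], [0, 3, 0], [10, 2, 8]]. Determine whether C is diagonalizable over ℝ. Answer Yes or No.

Characteristic polynomial: p(μ) = μ^3 - 4μ^2 - 3μ + 18 = (μ - 3)^2(μ + 2).
μ = 3 has algebraic multiplicity 2; rank(C − 3I) = 2, so geometric multiplicity = 1.
Geometric multiplicity < algebraic multiplicity, so C is not diagonalizable.

No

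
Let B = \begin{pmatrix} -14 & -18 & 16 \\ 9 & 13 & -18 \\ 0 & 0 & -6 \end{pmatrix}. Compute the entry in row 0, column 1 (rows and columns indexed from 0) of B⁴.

738

Characteristic polynomial: μ^3 + 7μ^2 - 14μ - 120 = (μ - 4)(μ + 5)(μ + 6), so the eigenvalues are -6, -5, 4.
μ=4: eigenvector (1, -1, 0).
μ=-5: eigenvector (2, -1, 0).
μ=-6: eigenvector (2, 0, 1).
P = [[1, 2, 2], [-1, -1, 0], [0, 0, 1]], D = diag(4, -5, -6), P⁻¹ = [[-1, -2, 2], [1, 1, -2], [0, 0, 1]].
B⁴ = P·diag(256, 625, 1296)·P⁻¹ = [[994, 738, 604], [-369, -113, 738], [0, 0, 1296]].
The requested entry is 738.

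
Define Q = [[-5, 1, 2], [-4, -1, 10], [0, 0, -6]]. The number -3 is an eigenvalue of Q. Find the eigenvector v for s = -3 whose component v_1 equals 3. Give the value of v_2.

6

Q + 3I = [[-2, 1, 2], [-4, 2, 10], [0, 0, -3]].
Solving (Q + 3I)v = 0 gives the eigenspace spanned by (3, 6, 0).
With v_1 = 3, v = (3, 6, 0), so v_2 = 6.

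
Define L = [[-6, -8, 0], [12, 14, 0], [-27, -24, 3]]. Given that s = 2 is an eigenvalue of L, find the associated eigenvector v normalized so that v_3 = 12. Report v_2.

L − 2I = [[-8, -8, 0], [12, 12, 0], [-27, -24, 1]].
Solving (L − 2I)v = 0 gives the eigenspace spanned by (4, -4, 12).
With v_3 = 12, v = (4, -4, 12), so v_2 = -4.

-4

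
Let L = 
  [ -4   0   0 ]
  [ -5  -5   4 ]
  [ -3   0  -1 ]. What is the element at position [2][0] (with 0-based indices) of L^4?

255

Characteristic polynomial: μ^3 + 10μ^2 + 29μ + 20 = (μ + 1)(μ + 4)(μ + 5), so the eigenvalues are -5, -4, -1.
μ=-4: eigenvector (1, -1, 1).
μ=-5: eigenvector (0, 1, 0).
μ=-1: eigenvector (0, 1, 1).
P = [[1, 0, 0], [-1, 1, 1], [1, 0, 1]], D = diag(-4, -5, -1), P⁻¹ = [[1, 0, 0], [2, 1, -1], [-1, 0, 1]].
L⁴ = P·diag(256, 625, 1)·P⁻¹ = [[256, 0, 0], [993, 625, -624], [255, 0, 1]].
The requested entry is 255.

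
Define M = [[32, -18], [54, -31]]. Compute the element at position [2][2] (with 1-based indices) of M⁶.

-30491

Characteristic polynomial: λ^2 - λ - 20 = (λ - 5)(λ + 4), so the eigenvalues are -4, 5.
λ=-4: eigenvector (-1, -2).
λ=5: eigenvector (-2, -3).
P = [[-1, -2], [-2, -3]], D = diag(-4, 5), P⁻¹ = [[3, -2], [-2, 1]].
M⁶ = P·diag(4096, 15625)·P⁻¹ = [[50212, -23058], [69174, -30491]].
The requested entry is -30491.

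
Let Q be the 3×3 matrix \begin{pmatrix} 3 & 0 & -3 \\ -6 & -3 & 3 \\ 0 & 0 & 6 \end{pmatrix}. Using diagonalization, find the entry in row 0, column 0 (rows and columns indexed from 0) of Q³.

27

Characteristic polynomial: s^3 - 6s^2 - 9s + 54 = (s - 6)(s - 3)(s + 3), so the eigenvalues are -3, 3, 6.
s=-3: eigenvector (0, 1, 0).
s=3: eigenvector (1, -1, 0).
s=6: eigenvector (-1, 1, 1).
P = [[0, 1, -1], [1, -1, 1], [0, 0, 1]], D = diag(-3, 3, 6), P⁻¹ = [[1, 1, 0], [1, 0, 1], [0, 0, 1]].
Q³ = P·diag(-27, 27, 216)·P⁻¹ = [[27, 0, -189], [-54, -27, 189], [0, 0, 216]].
The requested entry is 27.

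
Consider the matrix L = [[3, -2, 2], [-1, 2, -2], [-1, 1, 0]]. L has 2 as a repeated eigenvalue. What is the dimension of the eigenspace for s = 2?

L − 2I = [[1, -2, 2], [-1, 0, -2], [-1, 1, -2]].
This matrix has rank 2, so its null space has dimension 3 − 2 = 1.

1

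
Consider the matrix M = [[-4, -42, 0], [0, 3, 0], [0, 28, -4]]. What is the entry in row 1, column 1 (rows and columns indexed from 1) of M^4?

256

Characteristic polynomial: s^3 + 5s^2 - 8s - 48 = (s - 3)(s + 4)^2, so the eigenvalues are -4, -4, 3.
s=-4: eigenvector (-3, 0, 2).
s=3: eigenvector (-6, 1, 4).
s=-4: eigenvector (-2, 0, 1).
P = [[-3, -6, -2], [0, 1, 0], [2, 4, 1]], D = diag(-4, 3, -4), P⁻¹ = [[1, -2, 2], [0, 1, 0], [-2, 0, -3]].
M⁴ = P·diag(256, 81, 256)·P⁻¹ = [[256, 1050, 0], [0, 81, 0], [0, -700, 256]].
The requested entry is 256.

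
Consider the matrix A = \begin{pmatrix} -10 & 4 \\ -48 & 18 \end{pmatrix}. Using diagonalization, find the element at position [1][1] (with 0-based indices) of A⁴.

Characteristic polynomial: λ^2 - 8λ + 12 = (λ - 6)(λ - 2), so the eigenvalues are 2, 6.
λ=6: eigenvector (-1, -4).
λ=2: eigenvector (1, 3).
P = [[-1, 1], [-4, 3]], D = diag(6, 2), P⁻¹ = [[3, -1], [4, -1]].
A⁴ = P·diag(1296, 16)·P⁻¹ = [[-3824, 1280], [-15360, 5136]].
The requested entry is 5136.

5136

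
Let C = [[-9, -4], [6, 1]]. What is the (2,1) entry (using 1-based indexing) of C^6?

-44688

Characteristic polynomial: r^2 + 8r + 15 = (r + 3)(r + 5), so the eigenvalues are -5, -3.
r=-3: eigenvector (-2, 3).
r=-5: eigenvector (-1, 1).
P = [[-2, -1], [3, 1]], D = diag(-3, -5), P⁻¹ = [[1, 1], [-3, -2]].
C⁶ = P·diag(729, 15625)·P⁻¹ = [[45417, 29792], [-44688, -29063]].
The requested entry is -44688.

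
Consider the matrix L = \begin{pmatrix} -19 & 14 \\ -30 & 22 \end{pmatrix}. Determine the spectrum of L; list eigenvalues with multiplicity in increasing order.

Characteristic polynomial: p(t) = t^2 - 3t + 2 = (t - 2)(t - 1).
Roots (with multiplicity): 1, 2.

1, 2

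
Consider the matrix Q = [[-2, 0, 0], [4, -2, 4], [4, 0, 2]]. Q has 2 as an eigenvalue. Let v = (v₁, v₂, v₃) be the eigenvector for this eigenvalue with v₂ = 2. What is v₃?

2

Q − 2I = [[-4, 0, 0], [4, -4, 4], [4, 0, 0]].
Solving (Q − 2I)v = 0 gives the eigenspace spanned by (0, 2, 2).
With v₂ = 2, v = (0, 2, 2), so v₃ = 2.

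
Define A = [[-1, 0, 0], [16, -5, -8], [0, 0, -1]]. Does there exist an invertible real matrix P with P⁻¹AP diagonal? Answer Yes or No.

Characteristic polynomial: p(λ) = λ^3 + 7λ^2 + 11λ + 5 = (λ + 1)^2(λ + 5).
λ = -1 has algebraic multiplicity 2; rank(A + 1I) = 1, so geometric multiplicity = 2.
Every eigenvalue has geometric = algebraic multiplicity, so A is diagonalizable.

Yes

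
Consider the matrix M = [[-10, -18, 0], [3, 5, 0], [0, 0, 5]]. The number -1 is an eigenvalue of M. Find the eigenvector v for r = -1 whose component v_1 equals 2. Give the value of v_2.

M + 1I = [[-9, -18, 0], [3, 6, 0], [0, 0, 6]].
Solving (M + 1I)v = 0 gives the eigenspace spanned by (2, -1, 0).
With v_1 = 2, v = (2, -1, 0), so v_2 = -1.

-1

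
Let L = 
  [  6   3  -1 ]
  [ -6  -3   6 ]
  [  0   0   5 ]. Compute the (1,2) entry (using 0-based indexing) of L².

18

Characteristic polynomial: μ^3 - 8μ^2 + 15μ = μ(μ - 5)(μ - 3), so the eigenvalues are 0, 3, 5.
μ=5: eigenvector (1, 0, 1).
μ=3: eigenvector (-1, 1, 0).
μ=0: eigenvector (-1, 2, 0).
P = [[1, -1, -1], [0, 1, 2], [1, 0, 0]], D = diag(5, 3, 0), P⁻¹ = [[0, 0, 1], [-2, -1, 2], [1, 1, -1]].
L² = P·diag(25, 9, 0)·P⁻¹ = [[18, 9, 7], [-18, -9, 18], [0, 0, 25]].
The requested entry is 18.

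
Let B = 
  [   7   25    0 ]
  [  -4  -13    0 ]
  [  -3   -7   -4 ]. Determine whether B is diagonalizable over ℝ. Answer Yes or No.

Characteristic polynomial: p(r) = r^3 + 10r^2 + 33r + 36 = (r + 3)^2(r + 4).
r = -3 has algebraic multiplicity 2; rank(B + 3I) = 2, so geometric multiplicity = 1.
Geometric multiplicity < algebraic multiplicity, so B is not diagonalizable.

No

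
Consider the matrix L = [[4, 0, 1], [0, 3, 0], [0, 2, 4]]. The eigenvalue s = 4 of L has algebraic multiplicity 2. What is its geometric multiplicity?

L − 4I = [[0, 0, 1], [0, -1, 0], [0, 2, 0]].
This matrix has rank 2, so its null space has dimension 3 − 2 = 1.

1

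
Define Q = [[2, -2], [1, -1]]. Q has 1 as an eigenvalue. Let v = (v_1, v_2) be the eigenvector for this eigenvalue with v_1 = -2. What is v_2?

Q − 1I = [[1, -2], [1, -2]].
Solving (Q − 1I)v = 0 gives the eigenspace spanned by (-2, -1).
With v_1 = -2, v = (-2, -1), so v_2 = -1.

-1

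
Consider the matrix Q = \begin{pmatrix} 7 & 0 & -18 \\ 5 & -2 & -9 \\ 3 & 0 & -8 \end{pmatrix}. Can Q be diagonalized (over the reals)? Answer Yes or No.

Characteristic polynomial: p(s) = s^3 + 3s^2 - 4 = (s - 1)(s + 2)^2.
s = -2 has algebraic multiplicity 2; rank(Q + 2I) = 2, so geometric multiplicity = 1.
Geometric multiplicity < algebraic multiplicity, so Q is not diagonalizable.

No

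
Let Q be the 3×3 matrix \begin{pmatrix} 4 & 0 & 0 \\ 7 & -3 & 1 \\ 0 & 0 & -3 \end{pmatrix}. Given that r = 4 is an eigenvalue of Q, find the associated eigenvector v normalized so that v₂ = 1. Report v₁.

1

Q − 4I = [[0, 0, 0], [7, -7, 1], [0, 0, -7]].
Solving (Q − 4I)v = 0 gives the eigenspace spanned by (1, 1, 0).
With v₂ = 1, v = (1, 1, 0), so v₁ = 1.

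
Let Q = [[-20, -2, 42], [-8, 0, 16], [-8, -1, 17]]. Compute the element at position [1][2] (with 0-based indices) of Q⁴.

-1024

Characteristic polynomial: μ^3 + 3μ^2 - 4μ = μ(μ - 1)(μ + 4), so the eigenvalues are -4, 0, 1.
μ=-4: eigenvector (5, 2, 2).
μ=0: eigenvector (2, 1, 1).
μ=1: eigenvector (2, 0, 1).
P = [[5, 2, 2], [2, 1, 0], [2, 1, 1]], D = diag(-4, 0, 1), P⁻¹ = [[1, 0, -2], [-2, 1, 4], [0, -1, 1]].
Q⁴ = P·diag(256, 0, 1)·P⁻¹ = [[1280, -2, -2558], [512, 0, -1024], [512, -1, -1023]].
The requested entry is -1024.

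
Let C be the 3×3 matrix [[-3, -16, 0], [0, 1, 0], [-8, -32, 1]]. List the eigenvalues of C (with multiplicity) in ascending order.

-3, 1, 1

Characteristic polynomial: p(μ) = μ^3 + μ^2 - 5μ + 3 = (μ - 1)^2(μ + 3).
Roots (with multiplicity): -3, 1, 1.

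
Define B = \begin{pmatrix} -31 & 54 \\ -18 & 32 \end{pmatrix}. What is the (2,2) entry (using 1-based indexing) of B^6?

50212

Characteristic polynomial: r^2 - r - 20 = (r - 5)(r + 4), so the eigenvalues are -4, 5.
r=5: eigenvector (-3, -2).
r=-4: eigenvector (2, 1).
P = [[-3, 2], [-2, 1]], D = diag(5, -4), P⁻¹ = [[1, -2], [2, -3]].
B⁶ = P·diag(15625, 4096)·P⁻¹ = [[-30491, 69174], [-23058, 50212]].
The requested entry is 50212.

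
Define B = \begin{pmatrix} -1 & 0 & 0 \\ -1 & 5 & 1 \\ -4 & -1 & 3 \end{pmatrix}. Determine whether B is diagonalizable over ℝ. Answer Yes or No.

No

Characteristic polynomial: p(s) = s^3 - 7s^2 + 8s + 16 = (s - 4)^2(s + 1).
s = 4 has algebraic multiplicity 2; rank(B − 4I) = 2, so geometric multiplicity = 1.
Geometric multiplicity < algebraic multiplicity, so B is not diagonalizable.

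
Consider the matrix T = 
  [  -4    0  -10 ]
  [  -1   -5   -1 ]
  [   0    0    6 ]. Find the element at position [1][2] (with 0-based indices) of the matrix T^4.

369

Characteristic polynomial: s^3 + 3s^2 - 34s - 120 = (s - 6)(s + 4)(s + 5), so the eigenvalues are -5, -4, 6.
s=-5: eigenvector (0, 1, 0).
s=-4: eigenvector (1, -1, 0).
s=6: eigenvector (-1, 0, 1).
P = [[0, 1, -1], [1, -1, 0], [0, 0, 1]], D = diag(-5, -4, 6), P⁻¹ = [[1, 1, 1], [1, 0, 1], [0, 0, 1]].
T⁴ = P·diag(625, 256, 1296)·P⁻¹ = [[256, 0, -1040], [369, 625, 369], [0, 0, 1296]].
The requested entry is 369.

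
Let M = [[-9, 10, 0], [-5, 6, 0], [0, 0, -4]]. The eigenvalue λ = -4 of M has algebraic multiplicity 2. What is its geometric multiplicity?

2

M + 4I = [[-5, 10, 0], [-5, 10, 0], [0, 0, 0]].
This matrix has rank 1, so its null space has dimension 3 − 1 = 2.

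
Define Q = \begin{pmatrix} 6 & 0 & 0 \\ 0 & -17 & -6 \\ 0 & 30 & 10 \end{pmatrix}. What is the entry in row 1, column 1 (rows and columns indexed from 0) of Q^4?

Characteristic polynomial: λ^3 + λ^2 - 32λ - 60 = (λ - 6)(λ + 2)(λ + 5), so the eigenvalues are -5, -2, 6.
λ=6: eigenvector (1, 0, 0).
λ=-5: eigenvector (0, 1, -2).
λ=-2: eigenvector (0, -2, 5).
P = [[1, 0, 0], [0, 1, -2], [0, -2, 5]], D = diag(6, -5, -2), P⁻¹ = [[1, 0, 0], [0, 5, 2], [0, 2, 1]].
Q⁴ = P·diag(1296, 625, 16)·P⁻¹ = [[1296, 0, 0], [0, 3061, 1218], [0, -6090, -2420]].
The requested entry is 3061.

3061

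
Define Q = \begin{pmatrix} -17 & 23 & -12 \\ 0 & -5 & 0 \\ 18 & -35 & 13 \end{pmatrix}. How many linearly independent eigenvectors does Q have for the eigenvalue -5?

Q + 5I = [[-12, 23, -12], [0, 0, 0], [18, -35, 18]].
This matrix has rank 2, so its null space has dimension 3 − 2 = 1.

1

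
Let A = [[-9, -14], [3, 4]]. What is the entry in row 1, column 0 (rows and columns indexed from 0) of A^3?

57

Characteristic polynomial: s^2 + 5s + 6 = (s + 2)(s + 3), so the eigenvalues are -3, -2.
s=-2: eigenvector (-2, 1).
s=-3: eigenvector (7, -3).
P = [[-2, 7], [1, -3]], D = diag(-2, -3), P⁻¹ = [[3, 7], [1, 2]].
A³ = P·diag(-8, -27)·P⁻¹ = [[-141, -266], [57, 106]].
The requested entry is 57.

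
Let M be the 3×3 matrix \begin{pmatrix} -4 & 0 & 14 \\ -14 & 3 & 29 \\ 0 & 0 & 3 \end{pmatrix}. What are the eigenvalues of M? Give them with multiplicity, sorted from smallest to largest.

-4, 3, 3

Characteristic polynomial: p(s) = s^3 - 2s^2 - 15s + 36 = (s - 3)^2(s + 4).
Roots (with multiplicity): -4, 3, 3.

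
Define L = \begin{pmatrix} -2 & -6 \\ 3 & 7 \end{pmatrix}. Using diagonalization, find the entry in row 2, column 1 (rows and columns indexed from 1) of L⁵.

Characteristic polynomial: λ^2 - 5λ + 4 = (λ - 4)(λ - 1), so the eigenvalues are 1, 4.
λ=1: eigenvector (-2, 1).
λ=4: eigenvector (-1, 1).
P = [[-2, -1], [1, 1]], D = diag(1, 4), P⁻¹ = [[-1, -1], [1, 2]].
L⁵ = P·diag(1, 1024)·P⁻¹ = [[-1022, -2046], [1023, 2047]].
The requested entry is 1023.

1023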